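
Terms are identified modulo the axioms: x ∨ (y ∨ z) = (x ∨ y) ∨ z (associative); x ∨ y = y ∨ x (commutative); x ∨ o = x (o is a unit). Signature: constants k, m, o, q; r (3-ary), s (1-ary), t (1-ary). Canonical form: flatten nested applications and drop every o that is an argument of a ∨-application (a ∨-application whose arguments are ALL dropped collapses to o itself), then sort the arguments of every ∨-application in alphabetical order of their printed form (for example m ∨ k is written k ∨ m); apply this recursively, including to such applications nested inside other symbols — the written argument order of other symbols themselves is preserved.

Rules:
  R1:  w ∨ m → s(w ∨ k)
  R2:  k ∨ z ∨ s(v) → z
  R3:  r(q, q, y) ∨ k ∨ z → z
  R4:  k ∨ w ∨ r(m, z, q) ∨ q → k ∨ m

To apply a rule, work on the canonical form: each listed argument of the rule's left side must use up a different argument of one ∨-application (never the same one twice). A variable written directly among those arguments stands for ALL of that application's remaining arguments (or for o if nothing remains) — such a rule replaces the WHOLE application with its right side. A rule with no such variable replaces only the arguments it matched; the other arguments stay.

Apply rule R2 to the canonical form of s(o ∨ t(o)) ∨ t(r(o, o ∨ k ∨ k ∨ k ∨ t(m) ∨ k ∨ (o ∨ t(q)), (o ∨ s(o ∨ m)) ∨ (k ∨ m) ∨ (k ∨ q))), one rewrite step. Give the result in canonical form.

Canonical form:  s(t(o)) ∨ t(r(o, k ∨ k ∨ k ∨ k ∨ t(m) ∨ t(q), k ∨ k ∨ m ∨ q ∨ s(m)))
Apply R2:  consuming k, s(m);  v := m, z := k ∨ m ∨ q
The variable takes the whole remainder — replace the entire application.
Giving:  s(t(o)) ∨ t(r(o, k ∨ k ∨ k ∨ k ∨ t(m) ∨ t(q), k ∨ m ∨ q))

Answer: s(t(o)) ∨ t(r(o, k ∨ k ∨ k ∨ k ∨ t(m) ∨ t(q), k ∨ m ∨ q))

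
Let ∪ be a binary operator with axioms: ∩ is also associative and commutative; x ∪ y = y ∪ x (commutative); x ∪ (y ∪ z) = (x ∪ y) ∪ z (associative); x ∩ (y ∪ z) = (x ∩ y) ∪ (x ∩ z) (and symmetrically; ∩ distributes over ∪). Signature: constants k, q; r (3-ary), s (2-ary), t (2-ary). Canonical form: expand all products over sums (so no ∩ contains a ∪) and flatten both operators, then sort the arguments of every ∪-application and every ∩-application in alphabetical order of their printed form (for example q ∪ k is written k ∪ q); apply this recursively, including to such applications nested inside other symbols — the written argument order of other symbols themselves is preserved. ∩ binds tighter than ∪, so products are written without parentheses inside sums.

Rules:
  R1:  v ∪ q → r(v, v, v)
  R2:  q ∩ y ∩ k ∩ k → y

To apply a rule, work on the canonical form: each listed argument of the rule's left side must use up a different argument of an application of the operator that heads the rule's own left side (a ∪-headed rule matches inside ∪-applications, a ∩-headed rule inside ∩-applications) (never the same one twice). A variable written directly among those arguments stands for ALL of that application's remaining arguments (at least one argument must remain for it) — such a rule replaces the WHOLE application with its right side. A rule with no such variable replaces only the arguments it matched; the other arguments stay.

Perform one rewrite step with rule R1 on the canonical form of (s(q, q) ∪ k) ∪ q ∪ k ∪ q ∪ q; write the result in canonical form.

Answer: r(k ∪ k ∪ q ∪ q ∪ s(q, q), k ∪ k ∪ q ∪ q ∪ s(q, q), k ∪ k ∪ q ∪ q ∪ s(q, q))

Derivation:
Canonical form:  k ∪ k ∪ q ∪ q ∪ q ∪ s(q, q)
Match R1:  consume q;  v := k ∪ k ∪ q ∪ q ∪ s(q, q)
Every leftover argument binds to the variable; the entire application is replaced.
Result:  r(k ∪ k ∪ q ∪ q ∪ s(q, q), k ∪ k ∪ q ∪ q ∪ s(q, q), k ∪ k ∪ q ∪ q ∪ s(q, q))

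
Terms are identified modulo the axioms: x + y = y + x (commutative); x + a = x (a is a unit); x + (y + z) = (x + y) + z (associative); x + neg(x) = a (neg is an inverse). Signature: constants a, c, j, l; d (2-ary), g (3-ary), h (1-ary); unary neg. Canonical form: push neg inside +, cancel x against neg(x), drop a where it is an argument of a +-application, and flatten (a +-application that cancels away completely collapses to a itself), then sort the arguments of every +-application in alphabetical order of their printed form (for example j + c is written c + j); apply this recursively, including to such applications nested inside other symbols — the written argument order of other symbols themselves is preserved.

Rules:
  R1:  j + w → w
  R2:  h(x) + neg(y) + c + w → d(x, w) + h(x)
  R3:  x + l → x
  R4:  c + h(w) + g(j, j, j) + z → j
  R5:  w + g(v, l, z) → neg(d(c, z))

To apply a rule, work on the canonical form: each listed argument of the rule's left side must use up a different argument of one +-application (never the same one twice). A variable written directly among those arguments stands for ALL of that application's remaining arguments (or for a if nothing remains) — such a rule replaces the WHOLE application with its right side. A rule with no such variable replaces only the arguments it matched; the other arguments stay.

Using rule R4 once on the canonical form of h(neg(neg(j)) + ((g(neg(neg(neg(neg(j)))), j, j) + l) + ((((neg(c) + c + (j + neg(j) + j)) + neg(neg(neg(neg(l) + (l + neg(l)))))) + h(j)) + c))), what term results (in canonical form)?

Canonical form:  h(c + g(j, j, j) + h(j) + j + j + l + l)
Match R4:  consume c, g(j, j, j), h(j);  w := j, z := j + j + l + l
The variable takes the whole remainder — replace the entire application.
Giving:  h(j)

Answer: h(j)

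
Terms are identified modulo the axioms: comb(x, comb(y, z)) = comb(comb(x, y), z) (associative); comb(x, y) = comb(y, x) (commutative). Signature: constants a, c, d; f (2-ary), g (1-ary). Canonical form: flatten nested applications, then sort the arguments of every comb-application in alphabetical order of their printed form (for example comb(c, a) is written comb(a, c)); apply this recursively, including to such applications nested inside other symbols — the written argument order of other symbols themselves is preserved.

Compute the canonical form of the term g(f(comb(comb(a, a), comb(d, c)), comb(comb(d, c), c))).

Answer: g(f(comb(a, a, c, d), comb(c, c, d)))

Derivation:
Work inside:  comb(comb(a, a), comb(d, c))
Merge nested applications:  comb(a, a, d, c)
Sort arguments:  comb(a, a, c, d)
Rebuild:  g(f(comb(a, a, c, d), comb(c, c, d)))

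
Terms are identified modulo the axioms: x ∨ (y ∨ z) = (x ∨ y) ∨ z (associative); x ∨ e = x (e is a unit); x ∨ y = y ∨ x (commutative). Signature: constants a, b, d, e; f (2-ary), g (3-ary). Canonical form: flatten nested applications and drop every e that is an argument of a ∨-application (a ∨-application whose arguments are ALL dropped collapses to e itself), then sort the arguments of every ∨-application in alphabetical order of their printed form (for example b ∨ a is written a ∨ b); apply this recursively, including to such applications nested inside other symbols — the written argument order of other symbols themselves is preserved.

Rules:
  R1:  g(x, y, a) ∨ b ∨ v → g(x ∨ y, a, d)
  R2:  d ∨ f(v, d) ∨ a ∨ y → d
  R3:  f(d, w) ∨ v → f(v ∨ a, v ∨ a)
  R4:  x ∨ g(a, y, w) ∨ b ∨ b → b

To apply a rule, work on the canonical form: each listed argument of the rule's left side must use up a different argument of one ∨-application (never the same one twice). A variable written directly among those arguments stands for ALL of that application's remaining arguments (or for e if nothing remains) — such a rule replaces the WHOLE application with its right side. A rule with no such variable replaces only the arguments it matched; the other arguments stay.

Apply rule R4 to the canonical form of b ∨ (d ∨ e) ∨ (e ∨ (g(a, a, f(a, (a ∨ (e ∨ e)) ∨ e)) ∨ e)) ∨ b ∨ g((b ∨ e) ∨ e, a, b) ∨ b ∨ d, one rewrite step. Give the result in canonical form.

Answer: b

Derivation:
Canonical form:  b ∨ b ∨ b ∨ d ∨ d ∨ g(a, a, f(a, a)) ∨ g(b, a, b)
R4 matches:  uses b, b, g(a, a, f(a, a));  w := f(a, a), x := b ∨ d ∨ d ∨ g(b, a, b), y := a
Every leftover argument binds to the variable; the entire application is replaced.
New term:  b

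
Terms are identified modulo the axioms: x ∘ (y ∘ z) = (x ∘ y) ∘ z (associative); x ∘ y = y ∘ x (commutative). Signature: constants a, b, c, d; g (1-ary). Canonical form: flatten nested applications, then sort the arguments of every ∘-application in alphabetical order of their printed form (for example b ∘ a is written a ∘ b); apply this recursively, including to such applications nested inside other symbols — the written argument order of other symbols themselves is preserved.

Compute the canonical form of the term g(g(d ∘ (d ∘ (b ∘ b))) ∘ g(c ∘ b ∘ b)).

Answer: g(g(b ∘ b ∘ c) ∘ g(b ∘ b ∘ d ∘ d))

Derivation:
Focus inside:  g(d ∘ (d ∘ (b ∘ b))) ∘ g(c ∘ b ∘ b)
Inside:  g(d ∘ (d ∘ (b ∘ b)))  →  g(b ∘ b ∘ d ∘ d)
Simplify inside:  g(c ∘ b ∘ b)  →  g(b ∘ b ∘ c)
Sort arguments:  g(b ∘ b ∘ c) ∘ g(b ∘ b ∘ d ∘ d)
Rebuild:  g(g(b ∘ b ∘ c) ∘ g(b ∘ b ∘ d ∘ d))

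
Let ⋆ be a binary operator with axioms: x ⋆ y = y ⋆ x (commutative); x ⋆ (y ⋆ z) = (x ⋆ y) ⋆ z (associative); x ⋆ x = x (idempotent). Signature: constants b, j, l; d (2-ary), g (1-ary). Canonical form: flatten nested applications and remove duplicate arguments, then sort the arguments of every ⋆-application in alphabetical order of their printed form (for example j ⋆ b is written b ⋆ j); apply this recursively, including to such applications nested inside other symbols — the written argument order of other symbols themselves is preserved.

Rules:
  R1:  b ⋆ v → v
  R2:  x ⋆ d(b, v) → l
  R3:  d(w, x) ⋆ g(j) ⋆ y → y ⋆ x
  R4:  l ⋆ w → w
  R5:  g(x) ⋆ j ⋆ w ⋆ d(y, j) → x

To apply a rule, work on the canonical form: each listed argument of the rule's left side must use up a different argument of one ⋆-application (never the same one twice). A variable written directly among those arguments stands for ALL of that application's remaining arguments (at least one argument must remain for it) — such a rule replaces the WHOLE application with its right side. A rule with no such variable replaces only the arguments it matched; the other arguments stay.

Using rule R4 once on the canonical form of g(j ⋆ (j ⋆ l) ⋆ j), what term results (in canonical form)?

Canonical form:  g(j ⋆ l)
Apply R4:  consuming l;  w := j
The variable takes the whole remainder — replace the entire application.
Result:  g(j)

Answer: g(j)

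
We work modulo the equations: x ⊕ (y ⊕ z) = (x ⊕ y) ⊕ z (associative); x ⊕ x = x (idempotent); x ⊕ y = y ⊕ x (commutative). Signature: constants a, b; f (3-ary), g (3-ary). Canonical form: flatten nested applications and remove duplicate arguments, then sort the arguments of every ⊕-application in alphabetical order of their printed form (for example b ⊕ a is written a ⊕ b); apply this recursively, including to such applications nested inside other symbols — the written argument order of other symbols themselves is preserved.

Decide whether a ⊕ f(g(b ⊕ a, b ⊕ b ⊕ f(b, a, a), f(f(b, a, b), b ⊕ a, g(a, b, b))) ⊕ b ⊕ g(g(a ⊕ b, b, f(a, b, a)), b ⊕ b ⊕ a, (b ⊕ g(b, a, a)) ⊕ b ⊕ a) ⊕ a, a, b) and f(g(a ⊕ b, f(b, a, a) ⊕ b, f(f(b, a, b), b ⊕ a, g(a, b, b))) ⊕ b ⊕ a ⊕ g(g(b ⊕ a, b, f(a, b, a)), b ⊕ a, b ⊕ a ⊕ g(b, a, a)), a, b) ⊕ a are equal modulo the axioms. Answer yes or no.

Left:  a ⊕ f(g(b ⊕ a, b ⊕ b ⊕ f(b, a, a), f(f(b, a, b), b ⊕ a, g(a, b, b))) ⊕ b ⊕ g(g(a ⊕ b, b, f(a, b, a)), b ⊕ b ⊕ a, (b ⊕ g(b, a, a)) ⊕ b ⊕ a) ⊕ a, a, b)
  Simplify inside:  f(g(b ⊕ a, b ⊕ b ⊕ f(b, a, a), f(f(b, a, b), b ⊕ a, g(a, b, b))) ⊕ b ⊕ g(g(a ⊕ b, b, f(a, b, a)), b ⊕ b ⊕ a, (b ⊕ g(b, a, a)) ⊕ b ⊕ a) ⊕ a, a, b)  →  f(a ⊕ b ⊕ g(a ⊕ b, b ⊕ f(b, a, a), f(f(b, a, b), a ⊕ b, g(a, b, b))) ⊕ g(g(a ⊕ b, b, f(a, b, a)), a ⊕ b, a ⊕ b ⊕ g(b, a, a)), a, b)
  Order the arguments:  a ⊕ f(a ⊕ b ⊕ g(a ⊕ b, b ⊕ f(b, a, a), f(f(b, a, b), a ⊕ b, g(a, b, b))) ⊕ g(g(a ⊕ b, b, f(a, b, a)), a ⊕ b, a ⊕ b ⊕ g(b, a, a)), a, b)
Right:  f(g(a ⊕ b, f(b, a, a) ⊕ b, f(f(b, a, b), b ⊕ a, g(a, b, b))) ⊕ b ⊕ a ⊕ g(g(b ⊕ a, b, f(a, b, a)), b ⊕ a, b ⊕ a ⊕ g(b, a, a)), a, b) ⊕ a
  Simplify inside:  f(g(a ⊕ b, f(b, a, a) ⊕ b, f(f(b, a, b), b ⊕ a, g(a, b, b))) ⊕ b ⊕ a ⊕ g(g(b ⊕ a, b, f(a, b, a)), b ⊕ a, b ⊕ a ⊕ g(b, a, a)), a, b)  →  f(a ⊕ b ⊕ g(a ⊕ b, b ⊕ f(b, a, a), f(f(b, a, b), a ⊕ b, g(a, b, b))) ⊕ g(g(a ⊕ b, b, f(a, b, a)), a ⊕ b, a ⊕ b ⊕ g(b, a, a)), a, b)
  Sort arguments:  a ⊕ f(a ⊕ b ⊕ g(a ⊕ b, b ⊕ f(b, a, a), f(f(b, a, b), a ⊕ b, g(a, b, b))) ⊕ g(g(a ⊕ b, b, f(a, b, a)), a ⊕ b, a ⊕ b ⊕ g(b, a, a)), a, b)

Answer: yes — both canonical forms are a ⊕ f(a ⊕ b ⊕ g(a ⊕ b, b ⊕ f(b, a, a), f(f(b, a, b), a ⊕ b, g(a, b, b))) ⊕ g(g(a ⊕ b, b, f(a, b, a)), a ⊕ b, a ⊕ b ⊕ g(b, a, a)), a, b)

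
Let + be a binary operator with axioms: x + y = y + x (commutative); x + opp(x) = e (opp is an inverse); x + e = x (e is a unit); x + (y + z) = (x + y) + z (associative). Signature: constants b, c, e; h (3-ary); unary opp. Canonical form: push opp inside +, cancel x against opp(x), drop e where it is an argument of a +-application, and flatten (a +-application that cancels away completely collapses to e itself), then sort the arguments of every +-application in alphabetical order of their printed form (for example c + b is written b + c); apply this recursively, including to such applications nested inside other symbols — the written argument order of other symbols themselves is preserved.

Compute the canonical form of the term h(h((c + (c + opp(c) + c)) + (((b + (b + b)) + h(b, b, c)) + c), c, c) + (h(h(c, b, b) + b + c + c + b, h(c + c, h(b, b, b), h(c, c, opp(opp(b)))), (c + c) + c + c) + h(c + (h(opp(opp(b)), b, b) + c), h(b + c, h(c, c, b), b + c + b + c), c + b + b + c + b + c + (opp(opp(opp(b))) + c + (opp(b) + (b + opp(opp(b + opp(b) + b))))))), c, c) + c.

Push opp inside:  distribute opp over + and collapse double opp
Combine occurrences:  h(h(b + b + b + c + c + c + h(b, b, c), c, c) + h(b + b + c + c + h(c, b, b), h(c + c, h(b, b, b), h(c, c, b)), c + c + c + c) + h(c + c + h(b, b, b), h(b + c, h(c, c, b), b + b + c + c), b + b + b + c + c + c + c), c, c) + c
Order the arguments:  c + h(h(b + b + b + c + c + c + h(b, b, c), c, c) + h(b + b + c + c + h(c, b, b), h(c + c, h(b, b, b), h(c, c, b)), c + c + c + c) + h(c + c + h(b, b, b), h(b + c, h(c, c, b), b + b + c + c), b + b + b + c + c + c + c), c, c)

Answer: c + h(h(b + b + b + c + c + c + h(b, b, c), c, c) + h(b + b + c + c + h(c, b, b), h(c + c, h(b, b, b), h(c, c, b)), c + c + c + c) + h(c + c + h(b, b, b), h(b + c, h(c, c, b), b + b + c + c), b + b + b + c + c + c + c), c, c)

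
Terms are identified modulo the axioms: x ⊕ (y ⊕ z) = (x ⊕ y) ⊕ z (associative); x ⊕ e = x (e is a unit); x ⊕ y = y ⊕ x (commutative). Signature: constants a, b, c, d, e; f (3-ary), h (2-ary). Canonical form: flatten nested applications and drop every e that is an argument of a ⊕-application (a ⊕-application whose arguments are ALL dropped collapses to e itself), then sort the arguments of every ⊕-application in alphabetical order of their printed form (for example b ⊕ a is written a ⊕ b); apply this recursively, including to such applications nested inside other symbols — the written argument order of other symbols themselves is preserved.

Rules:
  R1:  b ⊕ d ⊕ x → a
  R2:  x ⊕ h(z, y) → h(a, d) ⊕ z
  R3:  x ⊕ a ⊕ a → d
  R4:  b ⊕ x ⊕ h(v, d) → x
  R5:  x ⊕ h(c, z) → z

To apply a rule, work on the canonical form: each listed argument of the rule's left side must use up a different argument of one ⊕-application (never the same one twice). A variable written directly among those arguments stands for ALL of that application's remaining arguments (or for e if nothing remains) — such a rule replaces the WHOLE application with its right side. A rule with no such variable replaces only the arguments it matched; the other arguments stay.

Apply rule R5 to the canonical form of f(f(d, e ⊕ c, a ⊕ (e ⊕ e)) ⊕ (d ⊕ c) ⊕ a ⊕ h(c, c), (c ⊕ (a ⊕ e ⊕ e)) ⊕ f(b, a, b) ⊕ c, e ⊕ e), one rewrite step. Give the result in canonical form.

Answer: f(c, a ⊕ c ⊕ c ⊕ f(b, a, b), e)

Derivation:
Canonical form:  f(a ⊕ c ⊕ d ⊕ f(d, c, a) ⊕ h(c, c), a ⊕ c ⊕ c ⊕ f(b, a, b), e)
R5 matches:  uses h(c, c);  x := a ⊕ c ⊕ d ⊕ f(d, c, a), z := c
The variable takes the whole remainder — replace the entire application.
New term:  f(c, a ⊕ c ⊕ c ⊕ f(b, a, b), e)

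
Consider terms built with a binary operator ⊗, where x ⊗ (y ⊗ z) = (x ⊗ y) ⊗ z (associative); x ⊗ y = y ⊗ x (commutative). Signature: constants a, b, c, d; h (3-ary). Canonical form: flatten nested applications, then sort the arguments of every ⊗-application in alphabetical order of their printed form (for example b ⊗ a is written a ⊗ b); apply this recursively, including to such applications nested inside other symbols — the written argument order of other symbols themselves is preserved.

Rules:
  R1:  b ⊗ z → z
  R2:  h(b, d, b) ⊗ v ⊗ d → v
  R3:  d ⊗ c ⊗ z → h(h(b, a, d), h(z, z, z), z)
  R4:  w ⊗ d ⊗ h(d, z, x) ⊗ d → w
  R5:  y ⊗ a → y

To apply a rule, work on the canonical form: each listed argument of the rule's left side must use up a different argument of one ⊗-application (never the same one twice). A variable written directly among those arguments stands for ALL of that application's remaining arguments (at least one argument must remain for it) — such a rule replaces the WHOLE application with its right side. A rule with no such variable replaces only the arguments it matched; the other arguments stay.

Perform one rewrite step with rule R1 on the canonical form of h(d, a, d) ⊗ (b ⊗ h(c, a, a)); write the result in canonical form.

Canonical form:  b ⊗ h(c, a, a) ⊗ h(d, a, d)
Apply R1:  consuming b;  z := h(c, a, a) ⊗ h(d, a, d)
Every leftover argument binds to the variable; the entire application is replaced.
Result:  h(c, a, a) ⊗ h(d, a, d)

Answer: h(c, a, a) ⊗ h(d, a, d)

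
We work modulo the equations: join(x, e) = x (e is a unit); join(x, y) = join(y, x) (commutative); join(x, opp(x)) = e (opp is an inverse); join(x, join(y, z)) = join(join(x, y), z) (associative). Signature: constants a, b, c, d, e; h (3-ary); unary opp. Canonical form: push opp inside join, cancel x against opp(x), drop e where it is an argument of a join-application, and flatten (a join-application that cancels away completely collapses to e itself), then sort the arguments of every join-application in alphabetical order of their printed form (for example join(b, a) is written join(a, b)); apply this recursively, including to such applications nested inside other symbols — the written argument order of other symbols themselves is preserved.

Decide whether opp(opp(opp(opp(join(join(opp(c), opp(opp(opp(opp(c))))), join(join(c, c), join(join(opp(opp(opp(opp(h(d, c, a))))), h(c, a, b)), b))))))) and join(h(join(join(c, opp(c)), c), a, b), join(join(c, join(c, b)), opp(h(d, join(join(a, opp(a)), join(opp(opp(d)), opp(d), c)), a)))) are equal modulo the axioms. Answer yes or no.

Answer: no — join(b, c, c, h(c, a, b), h(d, c, a)) vs join(b, c, c, h(c, a, b), opp(h(d, c, a)))

Derivation:
Left:  opp(opp(opp(opp(join(join(opp(c), opp(opp(opp(opp(c))))), join(join(c, c), join(join(opp(opp(opp(opp(h(d, c, a))))), h(c, a, b)), b)))))))
  Push opp inside:  distribute opp over join and collapse double opp
  Combine occurrences:  join(c, c, h(d, c, a), h(c, a, b), b)
  Sort arguments:  join(b, c, c, h(c, a, b), h(d, c, a))
Right:  join(h(join(join(c, opp(c)), c), a, b), join(join(c, join(c, b)), opp(h(d, join(join(a, opp(a)), join(opp(opp(d)), opp(d), c)), a))))
  Push opp inside:  distribute opp over join and collapse double opp
  Collect:  join(h(c, a, b), c, c, b, opp(h(d, c, a)))
  Sort:  join(b, c, c, h(c, a, b), opp(h(d, c, a)))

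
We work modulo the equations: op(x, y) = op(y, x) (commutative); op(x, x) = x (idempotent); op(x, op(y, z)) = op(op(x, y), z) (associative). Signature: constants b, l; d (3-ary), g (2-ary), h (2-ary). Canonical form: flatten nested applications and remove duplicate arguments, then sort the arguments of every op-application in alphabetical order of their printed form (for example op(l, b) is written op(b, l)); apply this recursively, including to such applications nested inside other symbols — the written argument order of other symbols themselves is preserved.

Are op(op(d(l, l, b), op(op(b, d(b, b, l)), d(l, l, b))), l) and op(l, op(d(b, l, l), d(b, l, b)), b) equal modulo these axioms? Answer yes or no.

Left:  op(op(d(l, l, b), op(op(b, d(b, b, l)), d(l, l, b))), l)
  Flatten:  op(d(l, l, b), b, d(b, b, l), d(l, l, b), l)
  Drop duplicates:  drop duplicate d(l, l, b)
  Sort:  op(b, d(b, b, l), d(l, l, b), l)
Right:  op(l, op(d(b, l, l), d(b, l, b)), b)
  Merge nested applications:  op(l, d(b, l, l), d(b, l, b), b)
  Sort:  op(b, d(b, l, b), d(b, l, l), l)

Answer: no — op(b, d(b, b, l), d(l, l, b), l) vs op(b, d(b, l, b), d(b, l, l), l)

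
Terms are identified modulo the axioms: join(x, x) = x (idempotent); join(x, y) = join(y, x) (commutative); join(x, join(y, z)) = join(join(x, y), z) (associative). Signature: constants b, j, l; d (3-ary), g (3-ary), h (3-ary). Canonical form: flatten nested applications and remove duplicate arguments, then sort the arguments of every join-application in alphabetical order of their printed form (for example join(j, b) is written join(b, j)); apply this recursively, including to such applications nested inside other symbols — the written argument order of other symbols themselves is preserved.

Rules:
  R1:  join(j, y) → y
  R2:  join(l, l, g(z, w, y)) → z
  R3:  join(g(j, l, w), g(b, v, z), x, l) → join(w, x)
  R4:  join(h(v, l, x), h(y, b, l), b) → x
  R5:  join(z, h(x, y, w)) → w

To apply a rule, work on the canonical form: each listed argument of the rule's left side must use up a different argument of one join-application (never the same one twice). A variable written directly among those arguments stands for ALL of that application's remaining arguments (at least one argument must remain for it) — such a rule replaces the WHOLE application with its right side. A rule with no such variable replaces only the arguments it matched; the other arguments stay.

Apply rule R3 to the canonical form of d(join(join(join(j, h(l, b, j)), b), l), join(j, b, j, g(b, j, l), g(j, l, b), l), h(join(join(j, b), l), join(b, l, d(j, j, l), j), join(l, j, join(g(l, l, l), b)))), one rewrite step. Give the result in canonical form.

Canonical form:  d(join(b, h(l, b, j), j, l), join(b, g(b, j, l), g(j, l, b), j, l), h(join(b, j, l), join(b, d(j, j, l), j, l), join(b, g(l, l, l), j, l)))
Apply R3:  consuming g(b, j, l), g(j, l, b), l;  v := j, w := b, x := join(b, j), z := l
The variable takes the whole remainder — replace the entire application.
New term:  d(join(b, h(l, b, j), j, l), join(b, j), h(join(b, j, l), join(b, d(j, j, l), j, l), join(b, g(l, l, l), j, l)))

Answer: d(join(b, h(l, b, j), j, l), join(b, j), h(join(b, j, l), join(b, d(j, j, l), j, l), join(b, g(l, l, l), j, l)))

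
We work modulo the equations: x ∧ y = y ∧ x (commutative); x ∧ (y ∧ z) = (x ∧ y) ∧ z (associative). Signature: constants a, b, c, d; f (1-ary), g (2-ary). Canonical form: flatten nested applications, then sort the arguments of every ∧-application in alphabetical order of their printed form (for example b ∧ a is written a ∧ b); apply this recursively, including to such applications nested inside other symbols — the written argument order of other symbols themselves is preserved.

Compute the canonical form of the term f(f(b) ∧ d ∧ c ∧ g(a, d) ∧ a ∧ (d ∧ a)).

Answer: f(a ∧ a ∧ c ∧ d ∧ d ∧ f(b) ∧ g(a, d))

Derivation:
Work inside:  f(b) ∧ d ∧ c ∧ g(a, d) ∧ a ∧ (d ∧ a)
Un-nest:  f(b) ∧ d ∧ c ∧ g(a, d) ∧ a ∧ d ∧ a
Sort:  a ∧ a ∧ c ∧ d ∧ d ∧ f(b) ∧ g(a, d)
Reassemble:  f(a ∧ a ∧ c ∧ d ∧ d ∧ f(b) ∧ g(a, d))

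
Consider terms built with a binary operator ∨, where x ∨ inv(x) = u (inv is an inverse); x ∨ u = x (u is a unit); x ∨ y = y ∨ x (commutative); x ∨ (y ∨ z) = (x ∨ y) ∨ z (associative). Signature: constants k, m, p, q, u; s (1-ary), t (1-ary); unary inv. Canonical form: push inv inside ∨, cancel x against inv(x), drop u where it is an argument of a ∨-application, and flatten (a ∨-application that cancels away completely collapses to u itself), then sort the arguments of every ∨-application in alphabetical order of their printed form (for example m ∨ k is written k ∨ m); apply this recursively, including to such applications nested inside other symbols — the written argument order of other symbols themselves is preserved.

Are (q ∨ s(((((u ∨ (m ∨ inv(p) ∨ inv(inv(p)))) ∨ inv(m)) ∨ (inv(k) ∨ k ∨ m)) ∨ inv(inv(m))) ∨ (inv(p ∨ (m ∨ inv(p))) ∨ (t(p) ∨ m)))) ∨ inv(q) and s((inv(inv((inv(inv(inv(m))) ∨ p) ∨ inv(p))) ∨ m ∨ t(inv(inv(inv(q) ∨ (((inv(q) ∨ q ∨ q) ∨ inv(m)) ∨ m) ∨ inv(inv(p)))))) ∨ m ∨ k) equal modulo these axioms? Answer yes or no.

Left:  (q ∨ s(((((u ∨ (m ∨ inv(p) ∨ inv(inv(p)))) ∨ inv(m)) ∨ (inv(k) ∨ k ∨ m)) ∨ inv(inv(m))) ∨ (inv(p ∨ (m ∨ inv(p))) ∨ (t(p) ∨ m)))) ∨ inv(q)
  Push inv inside:  distribute inv over ∨ and collapse double inv
  Cancel inverse pairs:  q cancels
  Combine occurrences:  s(m ∨ m ∨ t(p))
Right:  s((inv(inv((inv(inv(inv(m))) ∨ p) ∨ inv(p))) ∨ m ∨ t(inv(inv(inv(q) ∨ (((inv(q) ∨ q ∨ q) ∨ inv(m)) ∨ m) ∨ inv(inv(p)))))) ∨ m ∨ k)
  Descend into:  (inv(inv((inv(inv(inv(m))) ∨ p) ∨ inv(p))) ∨ m ∨ t(inv(inv(inv(q) ∨ (((inv(q) ∨ q ∨ q) ∨ inv(m)) ∨ m) ∨ inv(inv(p)))))) ∨ m ∨ k
  Push inv inside:  distribute inv over ∨ and collapse double inv
  Cancel inverse pairs:  p cancels
  Collect:  m ∨ t(p) ∨ k
  Order the arguments:  k ∨ m ∨ t(p)
  Reassemble:  s(k ∨ m ∨ t(p))

Answer: no — s(m ∨ m ∨ t(p)) vs s(k ∨ m ∨ t(p))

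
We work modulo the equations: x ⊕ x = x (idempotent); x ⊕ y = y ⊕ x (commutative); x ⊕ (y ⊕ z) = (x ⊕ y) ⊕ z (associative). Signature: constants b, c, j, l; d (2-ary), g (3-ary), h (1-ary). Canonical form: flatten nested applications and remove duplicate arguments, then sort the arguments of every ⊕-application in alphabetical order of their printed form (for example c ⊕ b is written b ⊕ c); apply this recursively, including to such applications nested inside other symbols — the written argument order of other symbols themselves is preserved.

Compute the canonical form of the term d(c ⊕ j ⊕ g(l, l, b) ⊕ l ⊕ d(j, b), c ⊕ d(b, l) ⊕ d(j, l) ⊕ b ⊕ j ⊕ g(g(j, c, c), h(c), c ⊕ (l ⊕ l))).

Focus inside:  c ⊕ d(b, l) ⊕ d(j, l) ⊕ b ⊕ j ⊕ g(g(j, c, c), h(c), c ⊕ (l ⊕ l))
Inside:  g(g(j, c, c), h(c), c ⊕ (l ⊕ l))  →  g(g(j, c, c), h(c), c ⊕ l)
Sort:  b ⊕ c ⊕ d(b, l) ⊕ d(j, l) ⊕ g(g(j, c, c), h(c), c ⊕ l) ⊕ j
Put back:  d(c ⊕ d(j, b) ⊕ g(l, l, b) ⊕ j ⊕ l, b ⊕ c ⊕ d(b, l) ⊕ d(j, l) ⊕ g(g(j, c, c), h(c), c ⊕ l) ⊕ j)

Answer: d(c ⊕ d(j, b) ⊕ g(l, l, b) ⊕ j ⊕ l, b ⊕ c ⊕ d(b, l) ⊕ d(j, l) ⊕ g(g(j, c, c), h(c), c ⊕ l) ⊕ j)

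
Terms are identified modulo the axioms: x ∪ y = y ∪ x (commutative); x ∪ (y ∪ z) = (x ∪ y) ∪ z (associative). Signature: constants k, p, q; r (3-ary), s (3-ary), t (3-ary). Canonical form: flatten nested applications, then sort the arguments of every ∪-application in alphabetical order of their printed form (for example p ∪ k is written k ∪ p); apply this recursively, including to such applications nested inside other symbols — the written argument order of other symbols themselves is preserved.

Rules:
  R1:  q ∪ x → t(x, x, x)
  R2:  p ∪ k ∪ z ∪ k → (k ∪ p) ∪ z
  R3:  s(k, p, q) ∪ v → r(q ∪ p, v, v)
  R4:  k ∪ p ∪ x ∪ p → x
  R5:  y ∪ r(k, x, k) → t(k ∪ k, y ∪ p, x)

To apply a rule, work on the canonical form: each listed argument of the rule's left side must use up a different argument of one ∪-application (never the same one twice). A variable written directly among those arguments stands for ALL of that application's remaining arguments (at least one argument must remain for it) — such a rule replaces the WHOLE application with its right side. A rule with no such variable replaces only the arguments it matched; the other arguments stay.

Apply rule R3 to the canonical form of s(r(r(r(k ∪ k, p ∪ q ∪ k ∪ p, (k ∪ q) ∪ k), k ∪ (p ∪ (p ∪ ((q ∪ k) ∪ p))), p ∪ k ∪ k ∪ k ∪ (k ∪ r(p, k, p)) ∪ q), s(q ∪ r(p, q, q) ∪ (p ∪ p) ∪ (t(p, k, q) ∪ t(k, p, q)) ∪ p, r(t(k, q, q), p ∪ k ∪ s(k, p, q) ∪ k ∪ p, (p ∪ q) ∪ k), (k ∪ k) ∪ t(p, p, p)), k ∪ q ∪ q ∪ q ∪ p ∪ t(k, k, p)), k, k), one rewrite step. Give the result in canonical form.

Answer: s(r(r(r(k ∪ k, k ∪ p ∪ p ∪ q, k ∪ k ∪ q), k ∪ k ∪ p ∪ p ∪ p ∪ q, k ∪ k ∪ k ∪ k ∪ p ∪ q ∪ r(p, k, p)), s(p ∪ p ∪ p ∪ q ∪ r(p, q, q) ∪ t(k, p, q) ∪ t(p, k, q), r(t(k, q, q), r(p ∪ q, k ∪ k ∪ p ∪ p, k ∪ k ∪ p ∪ p), k ∪ p ∪ q), k ∪ k ∪ t(p, p, p)), k ∪ p ∪ q ∪ q ∪ q ∪ t(k, k, p)), k, k)

Derivation:
Canonical form:  s(r(r(r(k ∪ k, k ∪ p ∪ p ∪ q, k ∪ k ∪ q), k ∪ k ∪ p ∪ p ∪ p ∪ q, k ∪ k ∪ k ∪ k ∪ p ∪ q ∪ r(p, k, p)), s(p ∪ p ∪ p ∪ q ∪ r(p, q, q) ∪ t(k, p, q) ∪ t(p, k, q), r(t(k, q, q), k ∪ k ∪ p ∪ p ∪ s(k, p, q), k ∪ p ∪ q), k ∪ k ∪ t(p, p, p)), k ∪ p ∪ q ∪ q ∪ q ∪ t(k, k, p)), k, k)
R3 matches:  uses s(k, p, q);  v := k ∪ k ∪ p ∪ p
The variable takes the whole remainder — replace the entire application.
Result:  s(r(r(r(k ∪ k, k ∪ p ∪ p ∪ q, k ∪ k ∪ q), k ∪ k ∪ p ∪ p ∪ p ∪ q, k ∪ k ∪ k ∪ k ∪ p ∪ q ∪ r(p, k, p)), s(p ∪ p ∪ p ∪ q ∪ r(p, q, q) ∪ t(k, p, q) ∪ t(p, k, q), r(t(k, q, q), r(p ∪ q, k ∪ k ∪ p ∪ p, k ∪ k ∪ p ∪ p), k ∪ p ∪ q), k ∪ k ∪ t(p, p, p)), k ∪ p ∪ q ∪ q ∪ q ∪ t(k, k, p)), k, k)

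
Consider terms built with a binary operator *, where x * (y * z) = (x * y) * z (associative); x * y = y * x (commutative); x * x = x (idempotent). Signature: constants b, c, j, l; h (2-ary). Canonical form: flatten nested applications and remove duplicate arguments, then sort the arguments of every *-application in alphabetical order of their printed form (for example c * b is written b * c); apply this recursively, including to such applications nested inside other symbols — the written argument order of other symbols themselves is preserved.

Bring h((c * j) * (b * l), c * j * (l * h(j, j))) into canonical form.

Answer: h(b * c * j * l, c * h(j, j) * j * l)

Derivation:
Work inside:  c * j * (l * h(j, j))
Un-nest:  c * j * l * h(j, j)
Order the arguments:  c * h(j, j) * j * l
Reassemble:  h(b * c * j * l, c * h(j, j) * j * l)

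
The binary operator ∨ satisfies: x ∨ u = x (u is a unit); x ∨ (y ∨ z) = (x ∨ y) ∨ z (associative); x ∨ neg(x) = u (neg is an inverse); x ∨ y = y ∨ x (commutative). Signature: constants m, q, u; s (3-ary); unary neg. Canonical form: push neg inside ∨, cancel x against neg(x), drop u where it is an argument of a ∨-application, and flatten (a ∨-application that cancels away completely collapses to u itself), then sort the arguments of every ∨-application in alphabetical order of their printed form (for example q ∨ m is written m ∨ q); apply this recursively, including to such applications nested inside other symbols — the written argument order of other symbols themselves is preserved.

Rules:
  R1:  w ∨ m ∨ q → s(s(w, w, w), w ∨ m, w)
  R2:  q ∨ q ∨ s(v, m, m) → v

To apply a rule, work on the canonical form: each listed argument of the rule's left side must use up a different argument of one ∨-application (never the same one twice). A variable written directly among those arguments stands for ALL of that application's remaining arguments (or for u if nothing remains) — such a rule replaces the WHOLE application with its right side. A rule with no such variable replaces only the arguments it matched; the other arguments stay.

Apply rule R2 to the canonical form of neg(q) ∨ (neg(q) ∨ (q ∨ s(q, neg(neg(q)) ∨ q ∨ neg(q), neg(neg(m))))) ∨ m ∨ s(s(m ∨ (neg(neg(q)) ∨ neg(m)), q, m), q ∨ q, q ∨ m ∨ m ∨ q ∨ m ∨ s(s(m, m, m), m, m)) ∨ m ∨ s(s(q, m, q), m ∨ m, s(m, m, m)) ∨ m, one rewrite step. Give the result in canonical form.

Answer: m ∨ m ∨ m ∨ neg(q) ∨ s(q, q, m) ∨ s(s(q, m, q), m ∨ m, s(m, m, m)) ∨ s(s(q, q, m), q ∨ q, m ∨ m ∨ m ∨ s(m, m, m))

Derivation:
Canonical form:  m ∨ m ∨ m ∨ neg(q) ∨ s(q, q, m) ∨ s(s(q, m, q), m ∨ m, s(m, m, m)) ∨ s(s(q, q, m), q ∨ q, m ∨ m ∨ m ∨ q ∨ q ∨ s(s(m, m, m), m, m))
R2 matches:  uses q, q, s(s(m, m, m), m, m);  v := s(m, m, m)
New term:  m ∨ m ∨ m ∨ neg(q) ∨ s(q, q, m) ∨ s(s(q, m, q), m ∨ m, s(m, m, m)) ∨ s(s(q, q, m), q ∨ q, m ∨ m ∨ m ∨ s(m, m, m))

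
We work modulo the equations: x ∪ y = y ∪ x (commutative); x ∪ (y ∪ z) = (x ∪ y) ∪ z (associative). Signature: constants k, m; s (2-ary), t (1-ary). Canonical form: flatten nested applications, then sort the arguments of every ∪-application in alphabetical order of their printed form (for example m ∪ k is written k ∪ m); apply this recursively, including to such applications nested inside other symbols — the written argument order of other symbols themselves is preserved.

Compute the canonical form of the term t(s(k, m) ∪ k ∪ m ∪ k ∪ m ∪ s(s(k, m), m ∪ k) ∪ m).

Descend into:  s(k, m) ∪ k ∪ m ∪ k ∪ m ∪ s(s(k, m), m ∪ k) ∪ m
Inside:  s(s(k, m), m ∪ k)  →  s(s(k, m), k ∪ m)
Sort arguments:  k ∪ k ∪ m ∪ m ∪ m ∪ s(k, m) ∪ s(s(k, m), k ∪ m)
Rebuild:  t(k ∪ k ∪ m ∪ m ∪ m ∪ s(k, m) ∪ s(s(k, m), k ∪ m))

Answer: t(k ∪ k ∪ m ∪ m ∪ m ∪ s(k, m) ∪ s(s(k, m), k ∪ m))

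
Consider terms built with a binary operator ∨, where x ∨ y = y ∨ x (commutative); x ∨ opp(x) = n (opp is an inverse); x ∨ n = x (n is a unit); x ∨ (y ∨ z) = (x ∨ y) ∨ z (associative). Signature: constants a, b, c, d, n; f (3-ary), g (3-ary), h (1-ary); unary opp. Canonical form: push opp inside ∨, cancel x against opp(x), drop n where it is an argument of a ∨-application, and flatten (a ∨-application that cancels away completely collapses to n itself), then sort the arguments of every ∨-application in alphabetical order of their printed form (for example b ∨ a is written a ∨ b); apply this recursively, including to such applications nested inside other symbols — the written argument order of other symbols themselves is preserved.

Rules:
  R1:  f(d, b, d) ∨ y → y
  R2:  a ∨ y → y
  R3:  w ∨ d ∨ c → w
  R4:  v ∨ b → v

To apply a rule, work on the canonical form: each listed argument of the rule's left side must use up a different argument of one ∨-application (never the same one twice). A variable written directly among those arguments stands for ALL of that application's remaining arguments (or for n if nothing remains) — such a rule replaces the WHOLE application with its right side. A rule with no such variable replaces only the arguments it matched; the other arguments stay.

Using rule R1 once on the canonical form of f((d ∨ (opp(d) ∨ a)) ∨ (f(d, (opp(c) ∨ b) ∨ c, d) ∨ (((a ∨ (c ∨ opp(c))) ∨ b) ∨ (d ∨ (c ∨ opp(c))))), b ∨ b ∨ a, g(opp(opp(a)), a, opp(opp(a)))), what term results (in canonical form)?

Canonical form:  f(a ∨ a ∨ b ∨ d ∨ f(d, b, d), a ∨ b ∨ b, g(a, a, a))
Apply R1:  consuming f(d, b, d);  y := a ∨ a ∨ b ∨ d
The variable takes the whole remainder — replace the entire application.
New term:  f(a ∨ a ∨ b ∨ d, a ∨ b ∨ b, g(a, a, a))

Answer: f(a ∨ a ∨ b ∨ d, a ∨ b ∨ b, g(a, a, a))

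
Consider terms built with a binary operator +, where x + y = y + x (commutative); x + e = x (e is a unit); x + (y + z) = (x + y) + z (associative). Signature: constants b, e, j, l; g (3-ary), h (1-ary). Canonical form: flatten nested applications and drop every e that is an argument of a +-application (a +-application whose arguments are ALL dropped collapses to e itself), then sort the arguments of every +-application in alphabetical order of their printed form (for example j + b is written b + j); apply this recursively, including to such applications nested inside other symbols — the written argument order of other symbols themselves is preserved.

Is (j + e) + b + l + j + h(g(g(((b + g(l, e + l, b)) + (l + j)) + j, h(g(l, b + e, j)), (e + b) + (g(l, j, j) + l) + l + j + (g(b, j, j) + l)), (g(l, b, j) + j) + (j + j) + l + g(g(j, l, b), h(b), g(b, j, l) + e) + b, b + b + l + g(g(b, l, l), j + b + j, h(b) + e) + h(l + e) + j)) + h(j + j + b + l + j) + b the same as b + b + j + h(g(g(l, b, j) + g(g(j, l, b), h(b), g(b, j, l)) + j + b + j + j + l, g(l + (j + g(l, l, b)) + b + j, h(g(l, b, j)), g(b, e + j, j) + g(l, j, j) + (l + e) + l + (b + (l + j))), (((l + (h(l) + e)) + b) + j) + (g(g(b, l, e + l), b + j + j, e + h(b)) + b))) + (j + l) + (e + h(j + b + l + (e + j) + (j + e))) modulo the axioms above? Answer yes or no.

Answer: no — b + b + h(b + j + j + j + l) + h(g(g(b + g(l, l, b) + j + j + l, h(g(l, b, j)), b + g(b, j, j) + g(l, j, j) + j + l + l + l), b + g(g(j, l, b), h(b), g(b, j, l)) + g(l, b, j) + j + j + j + l, b + b + g(g(b, l, l), b + j + j, h(b)) + h(l) + j + l)) + j + j + l vs b + b + h(b + j + j + j + l) + h(g(b + g(g(j, l, b), h(b), g(b, j, l)) + g(l, b, j) + j + j + j + l, g(b + g(l, l, b) + j + j + l, h(g(l, b, j)), b + g(b, j, j) + g(l, j, j) + j + l + l + l), b + b + g(g(b, l, l), b + j + j, h(b)) + h(l) + j + l)) + j + j + l

Derivation:
Left:  (j + e) + b + l + j + h(g(g(((b + g(l, e + l, b)) + (l + j)) + j, h(g(l, b + e, j)), (e + b) + (g(l, j, j) + l) + l + j + (g(b, j, j) + l)), (g(l, b, j) + j) + (j + j) + l + g(g(j, l, b), h(b), g(b, j, l) + e) + b, b + b + l + g(g(b, l, l), j + b + j, h(b) + e) + h(l + e) + j)) + h(j + j + b + l + j) + b
  Un-nest:  j + e + b + l + j + h(g(g(((b + g(l, e + l, b)) + (l + j)) + j, h(g(l, b + e, j)), (e + b) + (g(l, j, j) + l) + l + j + (g(b, j, j) + l)), (g(l, b, j) + j) + (j + j) + l + g(g(j, l, b), h(b), g(b, j, l) + e) + b, b + b + l + g(g(b, l, l), j + b + j, h(b) + e) + h(l + e) + j)) + h(j + j + b + l + j) + b
  Canonicalize subterm:  h(g(g(((b + g(l, e + l, b)) + (l + j)) + j, h(g(l, b + e, j)), (e + b) + (g(l, j, j) + l) + l + j + (g(b, j, j) + l)), (g(l, b, j) + j) + (j + j) + l + g(g(j, l, b), h(b), g(b, j, l) + e) + b, b + b + l + g(g(b, l, l), j + b + j, h(b) + e) + h(l + e) + j))  →  h(g(g(b + g(l, l, b) + j + j + l, h(g(l, b, j)), b + g(b, j, j) + g(l, j, j) + j + l + l + l), b + g(g(j, l, b), h(b), g(b, j, l)) + g(l, b, j) + j + j + j + l, b + b + g(g(b, l, l), b + j + j, h(b)) + h(l) + j + l))
  Simplify inside:  h(j + j + b + l + j)  →  h(b + j + j + j + l)
  Drop the unit:  drop e
  Order the arguments:  b + b + h(b + j + j + j + l) + h(g(g(b + g(l, l, b) + j + j + l, h(g(l, b, j)), b + g(b, j, j) + g(l, j, j) + j + l + l + l), b + g(g(j, l, b), h(b), g(b, j, l)) + g(l, b, j) + j + j + j + l, b + b + g(g(b, l, l), b + j + j, h(b)) + h(l) + j + l)) + j + j + l
Right:  b + b + j + h(g(g(l, b, j) + g(g(j, l, b), h(b), g(b, j, l)) + j + b + j + j + l, g(l + (j + g(l, l, b)) + b + j, h(g(l, b, j)), g(b, e + j, j) + g(l, j, j) + (l + e) + l + (b + (l + j))), (((l + (h(l) + e)) + b) + j) + (g(g(b, l, e + l), b + j + j, e + h(b)) + b))) + (j + l) + (e + h(j + b + l + (e + j) + (j + e)))
  Flatten:  b + b + j + h(g(g(l, b, j) + g(g(j, l, b), h(b), g(b, j, l)) + j + b + j + j + l, g(l + (j + g(l, l, b)) + b + j, h(g(l, b, j)), g(b, e + j, j) + g(l, j, j) + (l + e) + l + (b + (l + j))), (((l + (h(l) + e)) + b) + j) + (g(g(b, l, e + l), b + j + j, e + h(b)) + b))) + j + l + e + h(j + b + l + (e + j) + (j + e))
  Canonicalize subterm:  h(g(g(l, b, j) + g(g(j, l, b), h(b), g(b, j, l)) + j + b + j + j + l, g(l + (j + g(l, l, b)) + b + j, h(g(l, b, j)), g(b, e + j, j) + g(l, j, j) + (l + e) + l + (b + (l + j))), (((l + (h(l) + e)) + b) + j) + (g(g(b, l, e + l), b + j + j, e + h(b)) + b)))  →  h(g(b + g(g(j, l, b), h(b), g(b, j, l)) + g(l, b, j) + j + j + j + l, g(b + g(l, l, b) + j + j + l, h(g(l, b, j)), b + g(b, j, j) + g(l, j, j) + j + l + l + l), b + b + g(g(b, l, l), b + j + j, h(b)) + h(l) + j + l))
  Simplify inside:  h(j + b + l + (e + j) + (j + e))  →  h(b + j + j + j + l)
  Units out:  drop e
  Sort arguments:  b + b + h(b + j + j + j + l) + h(g(b + g(g(j, l, b), h(b), g(b, j, l)) + g(l, b, j) + j + j + j + l, g(b + g(l, l, b) + j + j + l, h(g(l, b, j)), b + g(b, j, j) + g(l, j, j) + j + l + l + l), b + b + g(g(b, l, l), b + j + j, h(b)) + h(l) + j + l)) + j + j + l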